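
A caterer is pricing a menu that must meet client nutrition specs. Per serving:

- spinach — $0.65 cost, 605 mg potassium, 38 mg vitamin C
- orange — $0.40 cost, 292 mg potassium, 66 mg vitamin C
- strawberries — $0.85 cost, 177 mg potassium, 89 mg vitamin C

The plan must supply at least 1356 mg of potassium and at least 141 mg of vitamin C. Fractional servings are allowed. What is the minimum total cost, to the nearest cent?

At the optimum either one food covers both requirements or two foods hit both targets exactly; no other combination can be cheaper.
spinach only: max(1356/605, 141/38) = 3.711 servings → $2.41.
orange only: max(1356/292, 141/66) = 4.644 servings → $1.86.
strawberries only: max(1356/177, 141/89) = 7.661 servings → $6.51.
spinach + orange with both tight: 1.676 servings and 1.171 servings → $1.56.
spinach + strawberries with both tight: 2.032 servings and 0.7168 servings → $1.93.
orange + strawberries with both targets exact would need a negative amount; discard.
The minimum over all feasible corners is $1.56.

$1.56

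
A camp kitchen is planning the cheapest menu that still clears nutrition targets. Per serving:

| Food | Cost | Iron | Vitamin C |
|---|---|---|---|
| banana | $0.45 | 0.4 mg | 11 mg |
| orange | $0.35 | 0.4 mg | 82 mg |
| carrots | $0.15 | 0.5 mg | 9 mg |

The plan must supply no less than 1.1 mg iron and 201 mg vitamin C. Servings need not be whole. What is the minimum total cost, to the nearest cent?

$0.89

Check every corner: each single food scaled to meet both minima, and each pair solved so both constraints bind.
banana only: max(1.1/0.4, 201/11) = 18.27 servings → $8.22.
orange only: max(1.1/0.4, 201/82) = 2.75 servings → $0.96.
carrots only: max(1.1/0.5, 201/9) = 22.33 servings → $3.35.
banana + orange with both tight: 0.3451 servings and 2.405 servings → $1.00.
banana + carrots with both targets exact would need a negative amount; discard.
orange + carrots with both tight: 2.422 servings and 0.262 servings → $0.89.
Cheapest feasible corner: $0.89.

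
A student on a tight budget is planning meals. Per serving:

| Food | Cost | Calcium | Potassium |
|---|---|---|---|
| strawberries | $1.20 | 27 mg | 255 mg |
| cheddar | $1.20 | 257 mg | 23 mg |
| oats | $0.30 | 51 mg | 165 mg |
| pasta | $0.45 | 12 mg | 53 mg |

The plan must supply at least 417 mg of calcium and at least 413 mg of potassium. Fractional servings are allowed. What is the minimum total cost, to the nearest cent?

Minimising a linear cost over {calcium ≥ 417, potassium ≥ 413, servings ≥ 0} — the optimum is at a vertex, using one or two foods.
strawberries only: max(417/27, 413/255) = 15.44 servings → $18.53.
cheddar only: max(417/257, 413/23) = 17.96 servings → $21.55.
oats only: max(417/51, 413/165) = 8.176 servings → $2.45.
pasta only: max(417/12, 413/53) = 34.75 servings → $15.64.
strawberries + cheddar with both tight: 1.487 servings and 1.466 servings → $3.54.
strawberries + oats: the both-tight solution has a negative serving — not a feasible corner.
strawberries + pasta: intersection lies outside the first quadrant.
cheddar + oats with both tight: 1.158 servings and 2.342 servings → $2.09.
cheddar + pasta with both tight: 1.285 servings and 7.235 servings → $4.80.
oats + pasta with both targets exact would need a negative amount; discard.
Cheapest feasible corner: $2.09.

$2.09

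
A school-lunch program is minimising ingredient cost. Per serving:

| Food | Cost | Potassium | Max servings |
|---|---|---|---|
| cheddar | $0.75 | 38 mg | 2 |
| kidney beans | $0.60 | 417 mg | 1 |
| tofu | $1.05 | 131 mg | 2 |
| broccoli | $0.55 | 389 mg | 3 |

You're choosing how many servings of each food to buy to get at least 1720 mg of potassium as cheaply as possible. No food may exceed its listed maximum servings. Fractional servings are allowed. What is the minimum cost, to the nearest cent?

$3.34

Cost per mg of potassium: broccoli $0.0014, kidney beans $0.0014, tofu $0.0080, cheddar $0.0197.
Take 3 servings of broccoli: +1167.0 mg potassium for $1.65 (total $1.65, still need 553.0 mg).
Take 1 serving of kidney beans: +417.0 mg potassium for $0.60 (total $2.25, still need 136.0 mg).
Take 1.038 servings of tofu: +136.0 mg potassium for $1.09 (total $3.34, still need 0.0 mg).
Greedy by cheapest-per-mg is optimal for a single linear constraint, so the minimum cost is $3.34.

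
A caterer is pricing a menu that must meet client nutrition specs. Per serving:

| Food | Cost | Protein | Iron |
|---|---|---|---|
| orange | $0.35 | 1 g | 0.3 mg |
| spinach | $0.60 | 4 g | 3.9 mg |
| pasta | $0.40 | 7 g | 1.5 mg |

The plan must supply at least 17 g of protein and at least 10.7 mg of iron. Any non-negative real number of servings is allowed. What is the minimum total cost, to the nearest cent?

Two binding constraints pin down two serving amounts, so the optimal mix uses at most two foods. The candidates are each food alone (scaled to the tighter of protein/iron) and each pair with both constraints tight.
orange only: max(17/1, 10.7/0.3) = 35.67 servings → $12.48.
spinach only: max(17/4, 10.7/3.9) = 4.25 servings → $2.55.
pasta only: max(17/7, 10.7/1.5) = 7.133 servings → $2.85.
orange + spinach with both tight: 8.704 servings and 2.074 servings → $4.29.
orange + pasta: the both-tight solution has a negative serving — not a feasible corner.
spinach + pasta with both tight: 2.319 servings and 1.103 servings → $1.83.
The minimum over all feasible corners is $1.83.

$1.83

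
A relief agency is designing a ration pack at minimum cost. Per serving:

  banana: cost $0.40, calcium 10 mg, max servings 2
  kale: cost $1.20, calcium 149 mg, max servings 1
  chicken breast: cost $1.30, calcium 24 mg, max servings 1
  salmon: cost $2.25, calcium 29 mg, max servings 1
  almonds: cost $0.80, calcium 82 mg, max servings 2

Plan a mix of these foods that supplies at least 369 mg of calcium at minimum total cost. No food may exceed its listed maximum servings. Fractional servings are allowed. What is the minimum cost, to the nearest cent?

Cost per mg of calcium: kale $0.0081, almonds $0.0098, banana $0.0400, chicken breast $0.0542, salmon $0.0776.
Take 1 serving of kale: +149.0 mg calcium for $1.20 (total $1.20, still need 220.0 mg).
Take 2 servings of almonds: +164.0 mg calcium for $1.60 (total $2.80, still need 56.0 mg).
Take 2 servings of banana: +20.0 mg calcium for $0.80 (total $3.60, still need 36.0 mg).
Take 1 serving of chicken breast: +24.0 mg calcium for $1.30 (total $4.90, still need 12.0 mg).
Take 0.4138 servings of salmon: +12.0 mg calcium for $0.93 (total $5.83, still need 0.0 mg).
Greedy by cheapest-per-mg is optimal for a single linear constraint, so the minimum cost is $5.83.

$5.83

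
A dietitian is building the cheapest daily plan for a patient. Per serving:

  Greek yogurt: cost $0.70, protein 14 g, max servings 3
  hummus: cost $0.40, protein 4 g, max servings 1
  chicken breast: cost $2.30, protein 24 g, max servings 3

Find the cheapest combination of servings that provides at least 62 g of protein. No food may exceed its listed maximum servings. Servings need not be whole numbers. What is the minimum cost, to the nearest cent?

$4.02

Cost per g of protein: Greek yogurt $0.0500, chicken breast $0.0958, hummus $0.1000.
Take 3 servings of Greek yogurt: +42.0 g protein for $2.10 (total $2.10, still need 20.0 g).
Take 0.8333 servings of chicken breast: +20.0 g protein for $1.92 (total $4.02, still need 0.0 g).
Greedy by cheapest-per-g is optimal for a single linear constraint, so the minimum cost is $4.02.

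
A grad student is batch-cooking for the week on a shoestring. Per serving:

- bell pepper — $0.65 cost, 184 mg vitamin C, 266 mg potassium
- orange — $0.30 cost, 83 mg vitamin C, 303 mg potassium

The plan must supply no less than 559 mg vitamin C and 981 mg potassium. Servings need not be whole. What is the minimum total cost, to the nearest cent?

Minimising a linear cost over {vitamin C ≥ 559, potassium ≥ 981, servings ≥ 0} — the optimum is at a vertex, using one or two foods.
bell pepper only: max(559/184, 981/266) = 3.688 servings → $2.40.
orange only: max(559/83, 981/303) = 6.735 servings → $2.02.
bell pepper + orange with both tight: 2.612 servings and 0.9446 servings → $1.98.
So the least-cost plan costs $1.98.

$1.98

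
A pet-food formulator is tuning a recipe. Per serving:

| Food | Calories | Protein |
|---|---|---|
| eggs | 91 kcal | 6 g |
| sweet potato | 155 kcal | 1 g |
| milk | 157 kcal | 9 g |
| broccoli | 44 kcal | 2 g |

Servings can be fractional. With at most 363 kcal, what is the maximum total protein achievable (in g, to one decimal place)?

Protein per kcal: eggs 0.06593, milk 0.05732, broccoli 0.04545, sweet potato 0.006452.
With no serving limits, spend the whole calories allowance on eggs: 363 kcal / 91 kcal × 6 g = 23.9 g.

23.9 g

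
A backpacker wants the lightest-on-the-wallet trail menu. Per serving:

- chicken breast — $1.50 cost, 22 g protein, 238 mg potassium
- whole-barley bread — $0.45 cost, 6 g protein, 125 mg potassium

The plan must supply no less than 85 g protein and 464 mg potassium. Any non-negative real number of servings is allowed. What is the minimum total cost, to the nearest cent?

$5.80

This is a tiny linear program; its minimum lies at a vertex of the feasible set. List the vertices and price them.
chicken breast only: max(85/22, 464/238) = 3.864 servings → $5.80.
whole-barley bread only: max(85/6, 464/125) = 14.17 servings → $6.38.
chicken breast + whole-barley bread: the both-tight solution has a negative serving — not a feasible corner.
The minimum over all feasible corners is $5.80.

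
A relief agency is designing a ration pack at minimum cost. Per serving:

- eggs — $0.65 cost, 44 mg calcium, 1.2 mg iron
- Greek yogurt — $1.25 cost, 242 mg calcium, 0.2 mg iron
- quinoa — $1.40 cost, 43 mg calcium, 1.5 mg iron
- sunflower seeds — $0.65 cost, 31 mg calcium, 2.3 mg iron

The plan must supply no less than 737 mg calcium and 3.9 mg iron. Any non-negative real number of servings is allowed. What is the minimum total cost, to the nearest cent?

The cheapest plan sits at a corner of the feasible region — with two constraints it uses at most two foods.
eggs only: max(737/44, 3.9/1.2) = 16.75 servings → $10.89.
Greek yogurt only: max(737/242, 3.9/0.2) = 19.5 servings → $24.38.
quinoa only: max(737/43, 3.9/1.5) = 17.14 servings → $24.00.
sunflower seeds only: max(737/31, 3.9/2.3) = 23.77 servings → $15.45.
eggs + Greek yogurt with both tight: 2.828 servings and 2.531 servings → $5.00.
eggs + quinoa: the both-tight solution has a negative serving — not a feasible corner.
eggs + sunflower seeds with both targets exact would need a negative amount; discard.
Greek yogurt + quinoa with both tight: 2.646 servings and 2.247 servings → $6.45.
Greek yogurt + sunflower seeds with both tight: 2.86 servings and 1.447 servings → $4.52.
quinoa + sunflower seeds: the both-tight solution has a negative serving — not a feasible corner.
Cheapest feasible corner: $4.52.

$4.52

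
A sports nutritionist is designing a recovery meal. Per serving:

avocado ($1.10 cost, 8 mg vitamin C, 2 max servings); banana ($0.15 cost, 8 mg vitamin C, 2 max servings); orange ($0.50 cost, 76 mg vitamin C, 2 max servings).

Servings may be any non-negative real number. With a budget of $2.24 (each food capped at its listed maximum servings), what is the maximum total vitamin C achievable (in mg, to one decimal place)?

174.8 mg

Vitamin C per dollar: orange 152, banana 53.33, avocado 7.273.
Take 2 servings of orange: spends $1.00, +152.0 mg vitamin C (running total 152.0 mg).
Take 2 servings of banana: spends $0.30, +16.0 mg vitamin C (running total 168.0 mg).
Take 0.8545 servings of avocado: spends $0.94, +6.8 mg vitamin C (running total 174.8 mg).
Greedy by best ratio exhausts the cost allowance optimally: 174.8 mg.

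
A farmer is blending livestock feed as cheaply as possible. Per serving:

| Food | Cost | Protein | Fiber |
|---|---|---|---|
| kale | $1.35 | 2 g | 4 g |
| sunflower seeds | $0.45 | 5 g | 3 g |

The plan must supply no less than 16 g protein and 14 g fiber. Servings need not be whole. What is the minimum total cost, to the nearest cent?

$2.10

Check every corner: each single food scaled to meet both minima, and each pair solved so both constraints bind.
kale only: max(16/2, 14/4) = 8 servings → $10.80.
sunflower seeds only: max(16/5, 14/3) = 4.667 servings → $2.10.
kale + sunflower seeds with both tight: 1.571 servings and 2.571 servings → $3.28.
Cheapest feasible corner: $2.10.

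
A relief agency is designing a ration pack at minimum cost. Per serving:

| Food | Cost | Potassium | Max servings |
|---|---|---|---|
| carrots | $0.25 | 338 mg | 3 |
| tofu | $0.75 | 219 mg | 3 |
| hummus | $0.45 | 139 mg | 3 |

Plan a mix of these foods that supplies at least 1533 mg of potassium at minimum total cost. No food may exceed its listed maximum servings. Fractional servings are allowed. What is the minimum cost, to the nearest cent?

Cost per mg of potassium: carrots $0.0007, hummus $0.0032, tofu $0.0034.
Take 3 servings of carrots: +1014.0 mg potassium for $0.75 (total $0.75, still need 519.0 mg).
Take 3 servings of hummus: +417.0 mg potassium for $1.35 (total $2.10, still need 102.0 mg).
Take 0.4658 servings of tofu: +102.0 mg potassium for $0.35 (total $2.45, still need 0.0 mg).
Greedy by cheapest-per-mg is optimal for a single linear constraint, so the minimum cost is $2.45.

$2.45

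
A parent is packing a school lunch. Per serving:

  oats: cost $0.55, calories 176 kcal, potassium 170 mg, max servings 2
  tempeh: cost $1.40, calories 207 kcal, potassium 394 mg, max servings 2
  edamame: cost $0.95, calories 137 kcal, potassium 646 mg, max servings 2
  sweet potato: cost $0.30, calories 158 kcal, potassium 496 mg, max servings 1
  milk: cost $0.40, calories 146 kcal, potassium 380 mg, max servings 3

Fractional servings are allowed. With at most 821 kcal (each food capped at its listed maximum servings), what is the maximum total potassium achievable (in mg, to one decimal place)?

2800.5 mg

Potassium per kcal: edamame 4.715, sweet potato 3.139, milk 2.603, tempeh 1.903, oats 0.9659.
Take 2 servings of edamame: uses 274 kcal, +1292.0 mg potassium (running total 1292.0 mg).
Take 1 serving of sweet potato: uses 158 kcal, +496.0 mg potassium (running total 1788.0 mg).
Take 2.664 servings of milk: uses 389 kcal, +1012.5 mg potassium (running total 2800.5 mg).
Filling greedily by potassium-per-kcal is optimal for one linear limit, giving 2800.5 mg.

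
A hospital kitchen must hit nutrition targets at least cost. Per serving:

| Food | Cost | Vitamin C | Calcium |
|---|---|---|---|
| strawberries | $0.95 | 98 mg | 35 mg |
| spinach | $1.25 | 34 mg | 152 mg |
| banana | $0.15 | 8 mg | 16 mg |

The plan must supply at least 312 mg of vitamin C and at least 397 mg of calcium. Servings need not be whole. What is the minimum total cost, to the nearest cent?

At the optimum either one food covers both requirements or two foods hit both targets exactly; no other combination can be cheaper.
strawberries only: max(312/98, 397/35) = 11.34 servings → $10.78.
spinach only: max(312/34, 397/152) = 9.176 servings → $11.47.
banana only: max(312/8, 397/16) = 39 servings → $5.85.
strawberries + spinach with both tight: 2.475 servings and 2.042 servings → $4.90.
strawberries + banana with both tight: 1.41 servings and 21.73 servings → $4.60.
spinach + banana with both targets exact would need a negative amount; discard.
Cheapest feasible corner: $4.60.

$4.60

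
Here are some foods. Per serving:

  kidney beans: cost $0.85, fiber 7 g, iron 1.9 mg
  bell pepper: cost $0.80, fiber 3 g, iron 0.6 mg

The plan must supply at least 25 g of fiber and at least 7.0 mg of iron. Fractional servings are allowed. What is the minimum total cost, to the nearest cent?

$3.13

An LP optimum is at a vertex; with two nutrient constraints at most two foods are used. Check each candidate.
kidney beans only: max(25/7, 7.0/1.9) = 3.684 servings → $3.13.
bell pepper only: max(25/3, 7.0/0.6) = 11.67 servings → $9.33.
kidney beans + bell pepper: the both-tight solution has a negative serving — not a feasible corner.
Cheapest feasible corner: $3.13.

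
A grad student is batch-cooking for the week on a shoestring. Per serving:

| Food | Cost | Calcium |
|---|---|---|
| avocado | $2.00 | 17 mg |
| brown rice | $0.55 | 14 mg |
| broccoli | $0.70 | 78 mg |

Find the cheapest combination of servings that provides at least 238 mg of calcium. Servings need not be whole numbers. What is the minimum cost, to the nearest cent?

$2.14

Cost per mg of calcium: broccoli $0.0090, brown rice $0.0393, avocado $0.1176.
With no serving limits, use only broccoli: 238 mg / 78 mg = 3.051 servings × $0.70 = $2.14.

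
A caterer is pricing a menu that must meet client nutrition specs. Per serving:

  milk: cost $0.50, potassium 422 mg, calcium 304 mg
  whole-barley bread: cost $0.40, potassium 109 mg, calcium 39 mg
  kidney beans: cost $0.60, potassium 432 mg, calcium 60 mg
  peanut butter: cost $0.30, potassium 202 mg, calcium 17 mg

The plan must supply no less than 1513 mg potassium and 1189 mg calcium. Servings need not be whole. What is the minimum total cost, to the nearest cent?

milk only: max(1513/422, 1189/304) = 3.911 servings → $1.96.
whole-barley bread only: max(1513/109, 1189/39) = 30.49 servings → $12.19.
kidney beans only: max(1513/432, 1189/60) = 19.82 servings → $11.89.
peanut butter only: max(1513/202, 1189/17) = 69.94 servings → $20.98.
milk + whole-barley bread: the both-tight solution has a negative serving — not a feasible corner.
milk + kidney beans: the both-tight solution has a negative serving — not a feasible corner.
milk + peanut butter: the both-tight solution has a negative serving — not a feasible corner.
whole-barley bread + kidney beans: intersection lies outside the first quadrant.
whole-barley bread + peanut butter with both targets exact would need a negative amount; discard.
kidney beans + peanut butter: intersection lies outside the first quadrant.
The minimum over all feasible corners is $1.96.

$1.96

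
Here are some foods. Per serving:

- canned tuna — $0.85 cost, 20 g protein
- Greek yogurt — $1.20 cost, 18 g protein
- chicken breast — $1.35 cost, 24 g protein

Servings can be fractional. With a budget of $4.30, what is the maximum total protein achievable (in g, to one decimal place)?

101.2 g

Protein per dollar: canned tuna 23.53, chicken breast 17.78, Greek yogurt 15.
With no serving limits, spend the whole cost allowance on canned tuna: $4.30 / $0.85 × 20 g = 101.2 g.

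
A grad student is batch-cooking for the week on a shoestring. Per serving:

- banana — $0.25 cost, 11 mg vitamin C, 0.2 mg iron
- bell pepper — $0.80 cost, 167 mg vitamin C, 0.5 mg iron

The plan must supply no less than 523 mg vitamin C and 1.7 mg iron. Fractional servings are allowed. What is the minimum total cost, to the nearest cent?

$2.66

Check every corner: each single food scaled to meet both minima, and each pair solved so both constraints bind.
banana only: max(523/11, 1.7/0.2) = 47.55 servings → $11.89.
bell pepper only: max(523/167, 1.7/0.5) = 3.4 servings → $2.72.
banana + bell pepper with both tight: 0.8029 servings and 3.079 servings → $2.66.
The minimum over all feasible corners is $2.66.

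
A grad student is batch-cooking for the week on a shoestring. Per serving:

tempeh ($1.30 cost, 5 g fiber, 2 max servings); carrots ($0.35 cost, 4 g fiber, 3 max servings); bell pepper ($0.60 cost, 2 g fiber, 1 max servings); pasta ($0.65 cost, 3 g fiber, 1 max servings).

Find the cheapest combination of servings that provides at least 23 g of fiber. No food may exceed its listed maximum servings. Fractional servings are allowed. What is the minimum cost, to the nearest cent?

Cost per g of fiber: carrots $0.0875, pasta $0.2167, tempeh $0.2600, bell pepper $0.3000.
Take 3 servings of carrots: +12.0 g fiber for $1.05 (total $1.05, still need 11.0 g).
Take 1 serving of pasta: +3.0 g fiber for $0.65 (total $1.70, still need 8.0 g).
Take 1.6 servings of tempeh: +8.0 g fiber for $2.08 (total $3.78, still need 0.0 g).
Greedy by cheapest-per-g is optimal for a single linear constraint, so the minimum cost is $3.78.

$3.78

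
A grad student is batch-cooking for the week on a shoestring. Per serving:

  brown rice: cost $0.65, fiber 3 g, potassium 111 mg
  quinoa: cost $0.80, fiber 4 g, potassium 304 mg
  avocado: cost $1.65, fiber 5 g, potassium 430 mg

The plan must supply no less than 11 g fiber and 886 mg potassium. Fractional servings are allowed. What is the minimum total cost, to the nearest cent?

$2.33

The cheapest plan sits at a corner of the feasible region — with two constraints it uses at most two foods.
brown rice only: max(11/3, 886/111) = 7.982 servings → $5.19.
quinoa only: max(11/4, 886/304) = 2.914 servings → $2.33.
avocado only: max(11/5, 886/430) = 2.2 servings → $3.63.
brown rice + quinoa: intersection lies outside the first quadrant.
brown rice + avocado with both tight: 0.4082 servings and 1.955 servings → $3.49.
quinoa + avocado with both tight: 1.5 servings and 1 serving → $2.85.
So the least-cost plan costs $2.33.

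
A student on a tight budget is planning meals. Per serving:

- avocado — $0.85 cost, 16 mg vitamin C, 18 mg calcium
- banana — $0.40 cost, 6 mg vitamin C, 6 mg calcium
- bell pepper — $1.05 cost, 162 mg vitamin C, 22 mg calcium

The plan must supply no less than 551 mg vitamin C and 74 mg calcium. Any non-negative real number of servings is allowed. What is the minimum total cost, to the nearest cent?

$3.57

Compare the cost at each extreme point of the feasible region.
avocado only: max(551/16, 74/18) = 34.44 servings → $29.27.
banana only: max(551/6, 74/6) = 91.83 servings → $36.73.
bell pepper only: max(551/162, 74/22) = 3.401 servings → $3.57.
avocado + banana with both targets exact would need a negative amount; discard.
avocado + bell pepper with both targets exact would need a negative amount; discard.
banana + bell pepper: the both-tight solution has a negative serving — not a feasible corner.
Cheapest feasible corner: $3.57.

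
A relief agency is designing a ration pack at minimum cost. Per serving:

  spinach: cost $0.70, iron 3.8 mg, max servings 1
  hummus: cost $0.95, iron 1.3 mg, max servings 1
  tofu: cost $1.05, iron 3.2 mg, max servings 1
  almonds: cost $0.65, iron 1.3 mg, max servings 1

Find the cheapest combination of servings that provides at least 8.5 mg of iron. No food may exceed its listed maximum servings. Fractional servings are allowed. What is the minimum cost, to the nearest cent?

Cost per mg of iron: spinach $0.1842, tofu $0.3281, almonds $0.5000, hummus $0.7308.
Take 1 serving of spinach: +3.8 mg iron for $0.70 (total $0.70, still need 4.7 mg).
Take 1 serving of tofu: +3.2 mg iron for $1.05 (total $1.75, still need 1.5 mg).
Take 1 serving of almonds: +1.3 mg iron for $0.65 (total $2.40, still need 0.2 mg).
Take 0.1538 servings of hummus: +0.2 mg iron for $0.15 (total $2.55, still need 0.0 mg).
Greedy by cheapest-per-mg is optimal for a single linear constraint, so the minimum cost is $2.55.

$2.55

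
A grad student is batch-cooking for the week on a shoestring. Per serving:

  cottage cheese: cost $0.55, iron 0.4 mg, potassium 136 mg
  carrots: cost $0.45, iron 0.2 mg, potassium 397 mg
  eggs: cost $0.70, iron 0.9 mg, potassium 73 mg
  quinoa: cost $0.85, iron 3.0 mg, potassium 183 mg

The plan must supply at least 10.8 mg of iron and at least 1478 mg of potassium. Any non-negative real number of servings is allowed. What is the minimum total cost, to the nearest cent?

This is a tiny linear program; its minimum lies at a vertex of the feasible set. List the vertices and price them.
cottage cheese only: max(10.8/0.4, 1478/136) = 27 servings → $14.85.
carrots only: max(10.8/0.2, 1478/397) = 54 servings → $24.30.
eggs only: max(10.8/0.9, 1478/73) = 20.25 servings → $14.17.
quinoa only: max(10.8/3.0, 1478/183) = 8.077 servings → $6.87.
cottage cheese + carrots with both targets exact would need a negative amount; discard.
cottage cheese + eggs with both tight: 5.813 servings and 9.416 servings → $9.79.
cottage cheese + quinoa with both tight: 7.341 servings and 2.621 servings → $6.27.
carrots + eggs with both tight: 1.581 servings and 11.65 servings → $8.87.
carrots + quinoa with both tight: 2.129 servings and 3.458 servings → $3.90.
eggs + quinoa: intersection lies outside the first quadrant.
The minimum over all feasible corners is $3.90.

$3.90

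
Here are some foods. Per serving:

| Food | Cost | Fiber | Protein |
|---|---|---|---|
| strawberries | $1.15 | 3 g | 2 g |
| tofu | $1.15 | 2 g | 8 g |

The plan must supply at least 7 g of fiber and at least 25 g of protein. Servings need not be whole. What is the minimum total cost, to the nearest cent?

$3.85

With two linear requirements the optimum uses one or two foods; enumerate the corners.
strawberries only: max(7/3, 25/2) = 12.5 servings → $14.38.
tofu only: max(7/2, 25/8) = 3.5 servings → $4.03.
strawberries + tofu with both tight: 0.3 servings and 3.05 servings → $3.85.
Cheapest feasible corner: $3.85.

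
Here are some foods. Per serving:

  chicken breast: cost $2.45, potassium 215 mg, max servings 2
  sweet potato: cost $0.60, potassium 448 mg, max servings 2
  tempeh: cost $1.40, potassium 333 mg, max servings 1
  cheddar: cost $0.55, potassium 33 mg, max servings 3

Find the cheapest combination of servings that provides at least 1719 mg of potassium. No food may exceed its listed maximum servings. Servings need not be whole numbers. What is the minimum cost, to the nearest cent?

Cost per mg of potassium: sweet potato $0.0013, tempeh $0.0042, chicken breast $0.0114, cheddar $0.0167.
Take 2 servings of sweet potato: +896.0 mg potassium for $1.20 (total $1.20, still need 823.0 mg).
Take 1 serving of tempeh: +333.0 mg potassium for $1.40 (total $2.60, still need 490.0 mg).
Take 2 servings of chicken breast: +430.0 mg potassium for $4.90 (total $7.50, still need 60.0 mg).
Take 1.818 servings of cheddar: +60.0 mg potassium for $1.00 (total $8.50, still need 0.0 mg).
Greedy by cheapest-per-mg is optimal for a single linear constraint, so the minimum cost is $8.50.

$8.50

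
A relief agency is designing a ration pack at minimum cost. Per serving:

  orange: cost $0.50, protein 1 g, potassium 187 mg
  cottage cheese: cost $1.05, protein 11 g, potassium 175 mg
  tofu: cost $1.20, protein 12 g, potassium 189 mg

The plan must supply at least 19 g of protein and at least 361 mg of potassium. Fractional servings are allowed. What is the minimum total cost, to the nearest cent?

$1.95

Compare the cost at each extreme point of the feasible region.
orange only: max(19/1, 361/187) = 19 servings → $9.50.
cottage cheese only: max(19/11, 361/175) = 2.063 servings → $2.17.
tofu only: max(19/12, 361/189) = 1.91 servings → $2.29.
orange + cottage cheese with both tight: 0.3433 servings and 1.696 servings → $1.95.
orange + tofu with both tight: 0.3606 servings and 1.553 servings → $2.04.
cottage cheese + tofu: intersection lies outside the first quadrant.
The minimum over all feasible corners is $1.95.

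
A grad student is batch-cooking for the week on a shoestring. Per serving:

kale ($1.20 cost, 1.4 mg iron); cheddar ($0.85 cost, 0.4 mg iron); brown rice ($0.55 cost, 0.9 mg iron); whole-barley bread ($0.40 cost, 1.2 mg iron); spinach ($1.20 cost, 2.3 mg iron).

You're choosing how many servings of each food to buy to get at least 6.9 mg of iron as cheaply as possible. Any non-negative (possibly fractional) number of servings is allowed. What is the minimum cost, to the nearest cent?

$2.30

Cost per mg of iron: whole-barley bread $0.3333, spinach $0.5217, brown rice $0.6111, kale $0.8571, cheddar $2.1250.
With no serving limits, use only whole-barley bread: 6.9 mg / 1.2 mg = 5.75 servings × $0.40 = $2.30.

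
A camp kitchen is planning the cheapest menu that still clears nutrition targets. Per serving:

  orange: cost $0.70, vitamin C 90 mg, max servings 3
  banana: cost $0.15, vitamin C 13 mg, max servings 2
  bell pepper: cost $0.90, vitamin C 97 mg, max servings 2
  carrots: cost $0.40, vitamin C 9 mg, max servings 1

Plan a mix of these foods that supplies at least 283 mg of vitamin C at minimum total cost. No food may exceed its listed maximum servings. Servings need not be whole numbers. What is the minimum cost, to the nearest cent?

$2.22

Cost per mg of vitamin C: orange $0.0078, bell pepper $0.0093, banana $0.0115, carrots $0.0444.
Take 3 servings of orange: +270.0 mg vitamin C for $2.10 (total $2.10, still need 13.0 mg).
Take 0.134 servings of bell pepper: +13.0 mg vitamin C for $0.12 (total $2.22, still need 0.0 mg).
Filling from the cheapest source first is optimal under one linear minimum: $2.22.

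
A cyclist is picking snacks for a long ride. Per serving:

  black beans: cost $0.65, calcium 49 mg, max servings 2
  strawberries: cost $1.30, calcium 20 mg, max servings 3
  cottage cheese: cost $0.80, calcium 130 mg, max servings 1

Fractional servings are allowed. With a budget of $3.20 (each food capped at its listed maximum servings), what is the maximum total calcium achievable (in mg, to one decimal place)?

244.9 mg

Calcium per dollar: cottage cheese 162.5, black beans 75.38, strawberries 15.38.
Take 1 serving of cottage cheese: spends $0.80, +130.0 mg calcium (running total 130.0 mg).
Take 2 servings of black beans: spends $1.30, +98.0 mg calcium (running total 228.0 mg).
Take 0.8462 servings of strawberries: spends $1.10, +16.9 mg calcium (running total 244.9 mg).
Filling greedily by calcium-per-dollar is optimal for one linear limit, giving 244.9 mg.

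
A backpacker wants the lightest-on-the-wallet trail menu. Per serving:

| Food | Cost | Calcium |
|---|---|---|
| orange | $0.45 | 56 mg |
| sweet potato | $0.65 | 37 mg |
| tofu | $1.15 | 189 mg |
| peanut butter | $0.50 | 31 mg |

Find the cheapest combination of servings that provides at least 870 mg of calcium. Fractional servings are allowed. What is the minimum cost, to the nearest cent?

Cost per mg of calcium: tofu $0.0061, orange $0.0080, peanut butter $0.0161, sweet potato $0.0176.
With no serving limits, use only tofu: 870 mg / 189 mg = 4.603 servings × $1.15 = $5.29.

$5.29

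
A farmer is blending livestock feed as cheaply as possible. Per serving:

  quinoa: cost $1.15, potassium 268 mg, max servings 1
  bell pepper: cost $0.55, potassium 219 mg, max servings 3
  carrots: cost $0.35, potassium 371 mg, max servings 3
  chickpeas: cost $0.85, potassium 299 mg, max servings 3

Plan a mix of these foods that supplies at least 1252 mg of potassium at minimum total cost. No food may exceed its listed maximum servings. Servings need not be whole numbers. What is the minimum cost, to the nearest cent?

Cost per mg of potassium: carrots $0.0009, bell pepper $0.0025, chickpeas $0.0028, quinoa $0.0043.
Take 3 servings of carrots: +1113.0 mg potassium for $1.05 (total $1.05, still need 139.0 mg).
Take 0.6347 servings of bell pepper: +139.0 mg potassium for $0.35 (total $1.40, still need 0.0 mg).
Greedy by cheapest-per-mg is optimal for a single linear constraint, so the minimum cost is $1.40.

$1.40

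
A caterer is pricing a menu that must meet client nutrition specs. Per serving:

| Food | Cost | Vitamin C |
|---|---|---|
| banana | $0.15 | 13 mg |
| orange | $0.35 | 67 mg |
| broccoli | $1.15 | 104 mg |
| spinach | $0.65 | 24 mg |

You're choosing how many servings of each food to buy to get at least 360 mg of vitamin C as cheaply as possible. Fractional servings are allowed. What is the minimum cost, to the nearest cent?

Cost per mg of vitamin C: orange $0.0052, broccoli $0.0111, banana $0.0115, spinach $0.0271.
With no serving limits, use only orange: 360 mg / 67 mg = 5.373 servings × $0.35 = $1.88.

$1.88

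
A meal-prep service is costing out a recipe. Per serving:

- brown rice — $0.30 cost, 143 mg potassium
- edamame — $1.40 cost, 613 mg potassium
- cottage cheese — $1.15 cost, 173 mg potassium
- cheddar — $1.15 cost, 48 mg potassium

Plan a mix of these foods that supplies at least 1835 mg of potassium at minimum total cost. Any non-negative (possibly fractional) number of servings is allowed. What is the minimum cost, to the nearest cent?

$3.85

Cost per mg of potassium: brown rice $0.0021, edamame $0.0023, cottage cheese $0.0066, cheddar $0.0240.
With no serving limits, use only brown rice: 1835 mg / 143 mg = 12.83 servings × $0.30 = $3.85.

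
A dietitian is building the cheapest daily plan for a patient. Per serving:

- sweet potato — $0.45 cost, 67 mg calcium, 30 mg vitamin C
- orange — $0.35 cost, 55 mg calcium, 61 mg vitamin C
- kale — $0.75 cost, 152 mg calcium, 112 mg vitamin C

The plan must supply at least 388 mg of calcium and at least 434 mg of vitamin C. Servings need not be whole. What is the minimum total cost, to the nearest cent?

A basic optimal solution has at most two foods positive. Try each food alone and each pair with both targets met exactly.
sweet potato only: max(388/67, 434/30) = 14.47 servings → $6.51.
orange only: max(388/55, 434/61) = 7.115 servings → $2.49.
kale only: max(388/152, 434/112) = 3.875 servings → $2.91.
sweet potato + orange: the both-tight solution has a negative serving — not a feasible corner.
sweet potato + kale with both targets exact would need a negative amount; discard.
orange + kale: intersection lies outside the first quadrant.
The minimum over all feasible corners is $2.49.

$2.49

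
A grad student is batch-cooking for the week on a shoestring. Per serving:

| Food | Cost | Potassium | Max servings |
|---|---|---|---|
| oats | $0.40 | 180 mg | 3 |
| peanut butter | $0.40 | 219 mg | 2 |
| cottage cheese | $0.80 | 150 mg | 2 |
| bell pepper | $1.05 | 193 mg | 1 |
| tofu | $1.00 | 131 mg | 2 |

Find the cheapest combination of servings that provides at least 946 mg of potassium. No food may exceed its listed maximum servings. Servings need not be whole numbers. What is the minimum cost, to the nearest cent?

Cost per mg of potassium: peanut butter $0.0018, oats $0.0022, cottage cheese $0.0053, bell pepper $0.0054, tofu $0.0076.
Take 2 servings of peanut butter: +438.0 mg potassium for $0.80 (total $0.80, still need 508.0 mg).
Take 2.822 servings of oats: +508.0 mg potassium for $1.13 (total $1.93, still need 0.0 mg).
Greedy by cheapest-per-mg is optimal for a single linear constraint, so the minimum cost is $1.93.

$1.93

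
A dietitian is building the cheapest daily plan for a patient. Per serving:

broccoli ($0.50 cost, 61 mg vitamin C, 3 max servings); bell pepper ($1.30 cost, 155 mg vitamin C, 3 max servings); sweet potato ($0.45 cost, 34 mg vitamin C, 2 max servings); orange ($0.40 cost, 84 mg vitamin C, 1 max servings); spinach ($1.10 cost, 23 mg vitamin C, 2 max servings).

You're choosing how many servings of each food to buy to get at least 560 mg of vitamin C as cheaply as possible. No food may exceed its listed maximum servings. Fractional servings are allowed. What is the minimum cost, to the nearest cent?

Cost per mg of vitamin C: orange $0.0048, broccoli $0.0082, bell pepper $0.0084, sweet potato $0.0132, spinach $0.0478.
Take 1 serving of orange: +84.0 mg vitamin C for $0.40 (total $0.40, still need 476.0 mg).
Take 3 servings of broccoli: +183.0 mg vitamin C for $1.50 (total $1.90, still need 293.0 mg).
Take 1.89 servings of bell pepper: +293.0 mg vitamin C for $2.46 (total $4.36, still need 0.0 mg).
Filling from the cheapest source first is optimal under one linear minimum: $4.36.

$4.36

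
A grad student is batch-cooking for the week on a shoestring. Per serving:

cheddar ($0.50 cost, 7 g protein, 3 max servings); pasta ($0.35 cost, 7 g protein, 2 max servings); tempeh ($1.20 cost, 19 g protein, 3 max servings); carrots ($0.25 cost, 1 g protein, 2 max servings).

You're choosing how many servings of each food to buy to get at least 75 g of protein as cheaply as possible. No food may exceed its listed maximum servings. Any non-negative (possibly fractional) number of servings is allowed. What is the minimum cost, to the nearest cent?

$4.59

Cost per g of protein: pasta $0.0500, tempeh $0.0632, cheddar $0.0714, carrots $0.2500.
Take 2 servings of pasta: +14.0 g protein for $0.70 (total $0.70, still need 61.0 g).
Take 3 servings of tempeh: +57.0 g protein for $3.60 (total $4.30, still need 4.0 g).
Take 0.5714 servings of cheddar: +4.0 g protein for $0.29 (total $4.59, still need 0.0 g).
Filling from the cheapest source first is optimal under one linear minimum: $4.59.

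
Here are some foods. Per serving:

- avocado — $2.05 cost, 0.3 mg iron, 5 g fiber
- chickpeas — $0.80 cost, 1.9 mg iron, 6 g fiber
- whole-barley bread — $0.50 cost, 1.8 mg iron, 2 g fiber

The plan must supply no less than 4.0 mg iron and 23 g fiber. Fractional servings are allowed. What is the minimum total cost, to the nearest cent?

$3.07

At the optimum either one food covers both requirements or two foods hit both targets exactly; no other combination can be cheaper.
avocado only: max(4.0/0.3, 23/5) = 13.33 servings → $27.33.
chickpeas only: max(4.0/1.9, 23/6) = 3.833 servings → $3.07.
whole-barley bread only: max(4.0/1.8, 23/2) = 11.5 servings → $5.75.
avocado + chickpeas with both tight: 2.558 servings and 1.701 servings → $6.61.
avocado + whole-barley bread with both tight: 3.976 servings and 1.56 servings → $8.93.
chickpeas + whole-barley bread with both targets exact would need a negative amount; discard.
Cheapest feasible corner: $3.07.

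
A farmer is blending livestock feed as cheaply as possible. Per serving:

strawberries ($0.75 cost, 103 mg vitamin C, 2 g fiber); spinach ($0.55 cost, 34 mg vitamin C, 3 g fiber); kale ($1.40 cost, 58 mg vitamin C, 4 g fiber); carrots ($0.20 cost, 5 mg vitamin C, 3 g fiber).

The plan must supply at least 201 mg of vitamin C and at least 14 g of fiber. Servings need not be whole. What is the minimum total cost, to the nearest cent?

$2.03

This is a tiny linear program; its minimum lies at a vertex of the feasible set. List the vertices and price them.
strawberries only: max(201/103, 14/2) = 7 servings → $5.25.
spinach only: max(201/34, 14/3) = 5.912 servings → $3.25.
kale only: max(201/58, 14/4) = 3.5 servings → $4.90.
carrots only: max(201/5, 14/3) = 40.2 servings → $8.04.
strawberries + spinach with both tight: 0.527 servings and 4.315 servings → $2.77.
strawberries + kale: the both-tight solution has a negative serving — not a feasible corner.
strawberries + carrots with both tight: 1.783 servings and 3.478 servings → $2.03.
spinach + kale with both tight: 0.2105 servings and 3.342 servings → $4.79.
spinach + carrots: the both-tight solution has a negative serving — not a feasible corner.
kale + carrots with both tight: 3.461 servings and 0.05195 servings → $4.86.
So the least-cost plan costs $2.03.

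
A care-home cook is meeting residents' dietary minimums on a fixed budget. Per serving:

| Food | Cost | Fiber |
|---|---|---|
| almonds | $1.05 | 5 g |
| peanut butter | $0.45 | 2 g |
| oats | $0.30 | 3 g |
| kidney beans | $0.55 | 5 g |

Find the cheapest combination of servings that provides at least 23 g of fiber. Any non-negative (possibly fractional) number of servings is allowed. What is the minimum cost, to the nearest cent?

Cost per g of fiber: oats $0.1000, kidney beans $0.1100, almonds $0.2100, peanut butter $0.2250.
With no serving limits, use only oats: 23 g / 3 g = 7.667 servings × $0.30 = $2.30.

$2.30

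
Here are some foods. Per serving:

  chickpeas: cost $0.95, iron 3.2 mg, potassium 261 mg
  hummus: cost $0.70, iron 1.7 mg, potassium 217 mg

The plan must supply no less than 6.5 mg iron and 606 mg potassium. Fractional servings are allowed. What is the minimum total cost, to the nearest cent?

$2.12

Check every corner: each single food scaled to meet both minima, and each pair solved so both constraints bind.
chickpeas only: max(6.5/3.2, 606/261) = 2.322 servings → $2.21.
hummus only: max(6.5/1.7, 606/217) = 3.824 servings → $2.68.
chickpeas + hummus with both tight: 1.517 servings and 0.9681 servings → $2.12.
So the least-cost plan costs $2.12.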